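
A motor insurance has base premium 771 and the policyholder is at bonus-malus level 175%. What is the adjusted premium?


adjusted = base * BM_level / 100
= 771 * 175 / 100
= 771 * 1.75
= 1349.25


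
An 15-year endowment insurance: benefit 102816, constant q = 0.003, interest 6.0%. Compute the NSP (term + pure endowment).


Term component = 2943.0964
Pure endowment = 15_p_x * v^15 * benefit = 0.955933 * 0.417265 * 102816 = 41010.9755
NSP = 43954.0719


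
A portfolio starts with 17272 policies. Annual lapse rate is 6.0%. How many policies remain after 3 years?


remaining = initial * (1 - lapse)^years
= 17272 * (1 - 0.06)^3
= 17272 * 0.830584
= 14345.8468


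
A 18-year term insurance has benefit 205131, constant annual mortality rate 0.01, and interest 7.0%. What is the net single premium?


NSP = benefit * sum_{k=0}^{n-1} k_p_x * q * v^(k+1)
With constant q=0.01, v=0.934579
Sum = 0.094137
NSP = 205131 * 0.094137
= 19310.4552


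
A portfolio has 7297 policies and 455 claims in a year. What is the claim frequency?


frequency = claims / policies
= 455 / 7297
= 0.0624


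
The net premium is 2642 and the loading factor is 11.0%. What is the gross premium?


Gross = net * (1 + loading)
= 2642 * (1 + 0.11)
= 2642 * 1.11
= 2932.62


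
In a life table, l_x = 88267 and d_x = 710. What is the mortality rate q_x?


q_x = d_x / l_x
= 710 / 88267
= 0.008


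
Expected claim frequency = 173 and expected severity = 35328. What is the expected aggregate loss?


E[S] = E[N] * E[X]
= 173 * 35328
= 6.1117e+06


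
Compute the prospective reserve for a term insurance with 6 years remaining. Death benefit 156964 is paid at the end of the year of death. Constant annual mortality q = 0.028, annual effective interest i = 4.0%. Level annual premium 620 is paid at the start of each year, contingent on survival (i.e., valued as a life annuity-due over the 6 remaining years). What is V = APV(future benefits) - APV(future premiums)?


v = 1/(1+i) = 0.961538
APV(future benefits) per unit = sum_{k=0}^{5} k_p_x * q * v^(k+1) = 0.137325
APV(future benefits) = 156964 * 0.137325 = 21555.1084
Life annuity-due factor ä_{x:6} = sum_{k=0}^{5} k_p_x * v^k = 5.100649
APV(future premiums) = 620 * 5.100649 = 3162.4025
V = 21555.1084 - 3162.4025
= 18392.7058


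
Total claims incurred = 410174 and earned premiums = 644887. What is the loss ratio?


Loss ratio = claims / premiums
= 410174 / 644887
= 0.636


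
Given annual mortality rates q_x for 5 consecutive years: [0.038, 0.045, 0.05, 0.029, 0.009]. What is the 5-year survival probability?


p_k = 1 - q_k for each year
Survival = product of (1 - q_k)
= 0.962 * 0.955 * 0.95 * 0.971 * 0.991
= 0.8398


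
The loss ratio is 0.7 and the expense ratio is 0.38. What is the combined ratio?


Combined ratio = loss ratio + expense ratio
= 0.7 + 0.38
= 1.08


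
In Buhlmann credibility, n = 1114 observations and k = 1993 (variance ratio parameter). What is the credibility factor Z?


Z = n / (n + k)
= 1114 / (1114 + 1993)
= 1114 / 3107
= 0.3585


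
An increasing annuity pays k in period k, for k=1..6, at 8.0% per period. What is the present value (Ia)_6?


(Ia)_n = sum_{k=1}^{n} k * v^k, v = 1/(1+i)
v = 0.925926
Sum computed term by term:
(Ia)_6 = 15.1462


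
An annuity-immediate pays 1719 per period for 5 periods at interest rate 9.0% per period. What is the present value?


PV = PMT * (1 - (1+i)^(-n)) / i
= 1719 * (1 - (1+0.09)^(-5)) / 0.09
= 1719 * (1 - 0.649931) / 0.09
= 1719 * 3.889651
= 6686.3105


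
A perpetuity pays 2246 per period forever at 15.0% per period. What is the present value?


PV = PMT / i
= 2246 / 0.15
= 14973.3333


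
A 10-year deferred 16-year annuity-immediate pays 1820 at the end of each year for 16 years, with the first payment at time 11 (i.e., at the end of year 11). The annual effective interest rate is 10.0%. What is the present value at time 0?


PV at time 10 of the 16-year annuity-immediate:
a_n = 1820 * (1-(1+0.1)^(-16))/0.1 = 14239.1497
Discount back 10 years to time 0:
PV = 14239.1497 * (1+0.1)^(-10)
= 14239.1497 * 0.385543
= 5489.8086


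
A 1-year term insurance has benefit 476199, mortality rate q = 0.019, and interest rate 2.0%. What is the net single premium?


NSP = benefit * q * v
v = 1/(1+i) = 0.980392
NSP = 476199 * 0.019 * 0.980392
= 8870.3735


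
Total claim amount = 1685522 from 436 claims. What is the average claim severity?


severity = total / number
= 1685522 / 436
= 3865.8761


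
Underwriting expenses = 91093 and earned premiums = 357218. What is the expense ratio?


Expense ratio = expenses / premiums
= 91093 / 357218
= 0.255


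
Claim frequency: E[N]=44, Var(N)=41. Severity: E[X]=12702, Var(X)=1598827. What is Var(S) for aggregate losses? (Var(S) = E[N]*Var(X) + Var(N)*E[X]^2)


Var(S) = E[N]*Var(X) + Var(N)*E[X]^2
= 44*1598827 + 41*12702^2
= 70348388 + 6614972964
= 6.6853e+09


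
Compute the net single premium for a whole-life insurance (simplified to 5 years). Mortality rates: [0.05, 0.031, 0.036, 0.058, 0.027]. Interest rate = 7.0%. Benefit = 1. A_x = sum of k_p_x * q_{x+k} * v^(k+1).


v = 0.934579
Year 0: k_p_x=1.0, q=0.05, term=0.046729
Year 1: k_p_x=0.95, q=0.031, term=0.025723
Year 2: k_p_x=0.92055, q=0.036, term=0.027052
Year 3: k_p_x=0.88741, q=0.058, term=0.039266
Year 4: k_p_x=0.83594, q=0.027, term=0.016092
A_x = 0.1549


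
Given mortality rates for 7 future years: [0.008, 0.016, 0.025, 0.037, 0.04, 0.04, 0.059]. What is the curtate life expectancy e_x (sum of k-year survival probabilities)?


e_x = sum_{k=1}^{n} k_p_x
k_p_x values:
  1_p_x = 0.992
  2_p_x = 0.976128
  3_p_x = 0.951725
  4_p_x = 0.916511
  5_p_x = 0.879851
  6_p_x = 0.844657
  7_p_x = 0.794822
e_x = 6.3557


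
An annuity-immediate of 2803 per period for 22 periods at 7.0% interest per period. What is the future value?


FV = PMT * ((1+i)^n - 1) / i
= 2803 * ((1.07)^22 - 1) / 0.07
= 2803 * (4.430402 - 1) / 0.07
= 137363.0869


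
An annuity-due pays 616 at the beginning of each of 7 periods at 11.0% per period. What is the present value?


PV_due = PMT * (1-(1+i)^(-n))/i * (1+i)
PV_immediate = 2902.7129
PV_due = 2902.7129 * 1.11
= 3222.0113


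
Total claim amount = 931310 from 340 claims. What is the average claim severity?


severity = total / number
= 931310 / 340
= 2739.1471


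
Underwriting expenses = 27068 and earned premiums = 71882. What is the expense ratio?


Expense ratio = expenses / premiums
= 27068 / 71882
= 0.3766


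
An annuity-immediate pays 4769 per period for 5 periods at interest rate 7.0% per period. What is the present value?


PV = PMT * (1 - (1+i)^(-n)) / i
= 4769 * (1 - (1+0.07)^(-5)) / 0.07
= 4769 * (1 - 0.712986) / 0.07
= 4769 * 4.100197
= 19553.8416


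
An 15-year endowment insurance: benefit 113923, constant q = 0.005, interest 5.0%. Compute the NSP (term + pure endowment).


Term component = 5735.7483
Pure endowment = 15_p_x * v^15 * benefit = 0.927569 * 0.481017 * 113923 = 50829.7692
NSP = 56565.5175


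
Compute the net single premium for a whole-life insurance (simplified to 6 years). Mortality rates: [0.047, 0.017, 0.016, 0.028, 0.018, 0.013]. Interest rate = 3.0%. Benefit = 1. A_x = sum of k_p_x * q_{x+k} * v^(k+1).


v = 0.970874
Year 0: k_p_x=1.0, q=0.047, term=0.045631
Year 1: k_p_x=0.953, q=0.017, term=0.015271
Year 2: k_p_x=0.936799, q=0.016, term=0.013717
Year 3: k_p_x=0.92181, q=0.028, term=0.022932
Year 4: k_p_x=0.896, q=0.018, term=0.013912
Year 5: k_p_x=0.879872, q=0.013, term=0.009579
A_x = 0.121


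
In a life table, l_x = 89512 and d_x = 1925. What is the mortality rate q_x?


q_x = d_x / l_x
= 1925 / 89512
= 0.0215


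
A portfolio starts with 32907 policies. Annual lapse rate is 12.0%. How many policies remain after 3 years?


remaining = initial * (1 - lapse)^years
= 32907 * (1 - 0.12)^3
= 32907 * 0.681472
= 22425.1991


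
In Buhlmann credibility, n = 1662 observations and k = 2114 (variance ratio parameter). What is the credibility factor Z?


Z = n / (n + k)
= 1662 / (1662 + 2114)
= 1662 / 3776
= 0.4401


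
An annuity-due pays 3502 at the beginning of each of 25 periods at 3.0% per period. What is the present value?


PV_due = PMT * (1-(1+i)^(-n))/i * (1+i)
PV_immediate = 60980.8432
PV_due = 60980.8432 * 1.03
= 62810.2685


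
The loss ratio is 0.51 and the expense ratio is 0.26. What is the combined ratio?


Combined ratio = loss ratio + expense ratio
= 0.51 + 0.26
= 0.77


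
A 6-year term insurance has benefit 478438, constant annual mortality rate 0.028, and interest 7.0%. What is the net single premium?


NSP = benefit * sum_{k=0}^{n-1} k_p_x * q * v^(k+1)
With constant q=0.028, v=0.934579
Sum = 0.125158
NSP = 478438 * 0.125158
= 59880.4199


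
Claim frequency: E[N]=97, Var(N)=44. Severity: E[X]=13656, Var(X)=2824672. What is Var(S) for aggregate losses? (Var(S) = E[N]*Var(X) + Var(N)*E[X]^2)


Var(S) = E[N]*Var(X) + Var(N)*E[X]^2
= 97*2824672 + 44*13656^2
= 273993184 + 8205398784
= 8.4794e+09


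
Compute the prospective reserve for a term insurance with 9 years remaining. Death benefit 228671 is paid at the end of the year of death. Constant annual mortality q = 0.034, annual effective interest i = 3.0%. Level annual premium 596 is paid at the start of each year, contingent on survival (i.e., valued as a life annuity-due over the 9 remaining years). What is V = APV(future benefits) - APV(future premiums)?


v = 1/(1+i) = 0.970874
APV(future benefits) per unit = sum_{k=0}^{8} k_p_x * q * v^(k+1) = 0.233015
APV(future benefits) = 228671 * 0.233015 = 53283.8596
Life annuity-due factor ä_{x:9} = sum_{k=0}^{8} k_p_x * v^k = 7.058995
APV(future premiums) = 596 * 7.058995 = 4207.1612
V = 53283.8596 - 4207.1612
= 49076.6984


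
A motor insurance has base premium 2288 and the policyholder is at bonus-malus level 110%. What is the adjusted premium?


adjusted = base * BM_level / 100
= 2288 * 110 / 100
= 2288 * 1.1
= 2516.8


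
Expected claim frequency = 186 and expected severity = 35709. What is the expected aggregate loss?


E[S] = E[N] * E[X]
= 186 * 35709
= 6.6419e+06


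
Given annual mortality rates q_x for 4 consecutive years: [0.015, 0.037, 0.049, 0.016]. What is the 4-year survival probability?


p_k = 1 - q_k for each year
Survival = product of (1 - q_k)
= 0.985 * 0.963 * 0.951 * 0.984
= 0.8876


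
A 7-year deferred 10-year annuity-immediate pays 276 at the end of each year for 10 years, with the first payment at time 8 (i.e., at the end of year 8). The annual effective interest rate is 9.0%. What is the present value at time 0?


PV at time 7 of the 10-year annuity-immediate:
a_n = 276 * (1-(1+0.09)^(-10))/0.09 = 1771.2735
Discount back 7 years to time 0:
PV = 1771.2735 * (1+0.09)^(-7)
= 1771.2735 * 0.547034
= 968.9473


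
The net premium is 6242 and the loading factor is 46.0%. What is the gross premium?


Gross = net * (1 + loading)
= 6242 * (1 + 0.46)
= 6242 * 1.46
= 9113.32


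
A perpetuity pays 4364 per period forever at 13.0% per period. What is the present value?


PV = PMT / i
= 4364 / 0.13
= 33569.2308


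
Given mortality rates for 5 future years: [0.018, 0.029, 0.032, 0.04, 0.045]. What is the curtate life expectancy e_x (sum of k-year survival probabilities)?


e_x = sum_{k=1}^{n} k_p_x
k_p_x values:
  1_p_x = 0.982
  2_p_x = 0.953522
  3_p_x = 0.923009
  4_p_x = 0.886089
  5_p_x = 0.846215
e_x = 4.5908


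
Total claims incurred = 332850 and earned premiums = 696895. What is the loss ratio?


Loss ratio = claims / premiums
= 332850 / 696895
= 0.4776


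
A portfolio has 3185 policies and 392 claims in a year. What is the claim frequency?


frequency = claims / policies
= 392 / 3185
= 0.1231


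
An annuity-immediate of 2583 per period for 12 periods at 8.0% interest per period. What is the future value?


FV = PMT * ((1+i)^n - 1) / i
= 2583 * ((1.08)^12 - 1) / 0.08
= 2583 * (2.51817 - 1) / 0.08
= 49017.9176


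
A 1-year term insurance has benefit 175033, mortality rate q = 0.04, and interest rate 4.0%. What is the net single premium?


NSP = benefit * q * v
v = 1/(1+i) = 0.961538
NSP = 175033 * 0.04 * 0.961538
= 6732.0385


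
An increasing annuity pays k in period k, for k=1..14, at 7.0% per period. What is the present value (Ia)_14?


(Ia)_n = sum_{k=1}^{n} k * v^k, v = 1/(1+i)
v = 0.934579
Sum computed term by term:
(Ia)_14 = 56.1173


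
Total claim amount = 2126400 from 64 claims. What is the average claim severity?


severity = total / number
= 2126400 / 64
= 33225.0


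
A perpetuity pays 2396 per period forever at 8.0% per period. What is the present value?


PV = PMT / i
= 2396 / 0.08
= 29950.0


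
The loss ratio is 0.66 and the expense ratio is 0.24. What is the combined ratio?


Combined ratio = loss ratio + expense ratio
= 0.66 + 0.24
= 0.9


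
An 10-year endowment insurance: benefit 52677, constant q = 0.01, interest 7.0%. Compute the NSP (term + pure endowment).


Term component = 3557.3964
Pure endowment = 10_p_x * v^10 * benefit = 0.904382 * 0.508349 * 52677 = 24217.8287
NSP = 27775.2251


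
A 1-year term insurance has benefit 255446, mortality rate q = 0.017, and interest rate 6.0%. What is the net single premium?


NSP = benefit * q * v
v = 1/(1+i) = 0.943396
NSP = 255446 * 0.017 * 0.943396
= 4096.7755


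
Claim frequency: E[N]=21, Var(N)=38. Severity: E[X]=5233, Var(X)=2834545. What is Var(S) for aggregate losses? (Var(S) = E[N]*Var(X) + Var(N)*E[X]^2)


Var(S) = E[N]*Var(X) + Var(N)*E[X]^2
= 21*2834545 + 38*5233^2
= 59525445 + 1040602982
= 1.1001e+09


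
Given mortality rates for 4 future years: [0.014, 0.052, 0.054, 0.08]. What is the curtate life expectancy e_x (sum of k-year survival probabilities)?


e_x = sum_{k=1}^{n} k_p_x
k_p_x values:
  1_p_x = 0.986
  2_p_x = 0.934728
  3_p_x = 0.884253
  4_p_x = 0.813512
e_x = 3.6185


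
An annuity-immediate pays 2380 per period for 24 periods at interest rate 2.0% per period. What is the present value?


PV = PMT * (1 - (1+i)^(-n)) / i
= 2380 * (1 - (1+0.02)^(-24)) / 0.02
= 2380 * (1 - 0.621721) / 0.02
= 2380 * 18.913926
= 45015.1429


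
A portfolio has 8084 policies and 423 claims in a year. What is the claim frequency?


frequency = claims / policies
= 423 / 8084
= 0.0523


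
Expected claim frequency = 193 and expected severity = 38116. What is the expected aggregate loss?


E[S] = E[N] * E[X]
= 193 * 38116
= 7.3564e+06


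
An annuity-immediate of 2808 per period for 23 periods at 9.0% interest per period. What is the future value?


FV = PMT * ((1+i)^n - 1) / i
= 2808 * ((1.09)^23 - 1) / 0.09
= 2808 * (7.257874 - 1) / 0.09
= 195245.6835


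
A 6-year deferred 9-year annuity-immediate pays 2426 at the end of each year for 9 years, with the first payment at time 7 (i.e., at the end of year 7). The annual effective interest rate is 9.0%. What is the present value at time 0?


PV at time 6 of the 9-year annuity-immediate:
a_n = 2426 * (1-(1+0.09)^(-9))/0.09 = 14544.469
Discount back 6 years to time 0:
PV = 14544.469 * (1+0.09)^(-6)
= 14544.469 * 0.596267
= 8672.3916


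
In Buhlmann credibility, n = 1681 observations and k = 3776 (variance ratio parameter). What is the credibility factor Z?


Z = n / (n + k)
= 1681 / (1681 + 3776)
= 1681 / 5457
= 0.308


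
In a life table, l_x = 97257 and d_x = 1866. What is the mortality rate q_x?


q_x = d_x / l_x
= 1866 / 97257
= 0.0192


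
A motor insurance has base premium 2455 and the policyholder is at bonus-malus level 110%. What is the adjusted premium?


adjusted = base * BM_level / 100
= 2455 * 110 / 100
= 2455 * 1.1
= 2700.5


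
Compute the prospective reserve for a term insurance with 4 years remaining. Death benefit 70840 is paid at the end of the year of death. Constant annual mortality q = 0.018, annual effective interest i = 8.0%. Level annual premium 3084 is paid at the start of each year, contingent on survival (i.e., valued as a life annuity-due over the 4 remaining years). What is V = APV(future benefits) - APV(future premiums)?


v = 1/(1+i) = 0.925926
APV(future benefits) per unit = sum_{k=0}^{3} k_p_x * q * v^(k+1) = 0.058129
APV(future benefits) = 70840 * 0.058129 = 4117.863
Life annuity-due factor ä_{x:4} = sum_{k=0}^{3} k_p_x * v^k = 3.487744
APV(future premiums) = 3084 * 3.487744 = 10756.2023
V = 4117.863 - 10756.2023
= -6638.3393


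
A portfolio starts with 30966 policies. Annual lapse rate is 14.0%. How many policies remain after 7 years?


remaining = initial * (1 - lapse)^years
= 30966 * (1 - 0.14)^7
= 30966 * 0.347928
= 10773.9329


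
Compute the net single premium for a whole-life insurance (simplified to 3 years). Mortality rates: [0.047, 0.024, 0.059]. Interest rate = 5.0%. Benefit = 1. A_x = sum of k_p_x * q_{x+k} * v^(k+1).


v = 0.952381
Year 0: k_p_x=1.0, q=0.047, term=0.044762
Year 1: k_p_x=0.953, q=0.024, term=0.020746
Year 2: k_p_x=0.930128, q=0.059, term=0.047405
A_x = 0.1129


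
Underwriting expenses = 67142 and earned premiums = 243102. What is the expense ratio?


Expense ratio = expenses / premiums
= 67142 / 243102
= 0.2762


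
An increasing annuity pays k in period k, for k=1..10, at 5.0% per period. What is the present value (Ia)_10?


(Ia)_n = sum_{k=1}^{n} k * v^k, v = 1/(1+i)
v = 0.952381
Sum computed term by term:
(Ia)_10 = 39.3738


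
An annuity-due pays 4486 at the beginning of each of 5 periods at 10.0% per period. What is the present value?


PV_due = PMT * (1-(1+i)^(-n))/i * (1+i)
PV_immediate = 17005.4694
PV_due = 17005.4694 * 1.1
= 18706.0164


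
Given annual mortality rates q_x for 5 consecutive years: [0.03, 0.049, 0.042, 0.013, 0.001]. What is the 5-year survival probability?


p_k = 1 - q_k for each year
Survival = product of (1 - q_k)
= 0.97 * 0.951 * 0.958 * 0.987 * 0.999
= 0.8714


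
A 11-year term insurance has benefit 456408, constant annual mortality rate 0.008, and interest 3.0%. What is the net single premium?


NSP = benefit * sum_{k=0}^{n-1} k_p_x * q * v^(k+1)
With constant q=0.008, v=0.970874
Sum = 0.071299
NSP = 456408 * 0.071299
= 32541.3079


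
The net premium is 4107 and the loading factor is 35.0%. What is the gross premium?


Gross = net * (1 + loading)
= 4107 * (1 + 0.35)
= 4107 * 1.35
= 5544.45


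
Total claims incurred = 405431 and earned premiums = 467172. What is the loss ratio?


Loss ratio = claims / premiums
= 405431 / 467172
= 0.8678


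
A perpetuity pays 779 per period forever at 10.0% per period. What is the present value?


PV = PMT / i
= 779 / 0.1
= 7790.0


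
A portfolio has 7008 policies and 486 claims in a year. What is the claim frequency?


frequency = claims / policies
= 486 / 7008
= 0.0693


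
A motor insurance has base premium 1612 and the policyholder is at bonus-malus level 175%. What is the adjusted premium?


adjusted = base * BM_level / 100
= 1612 * 175 / 100
= 1612 * 1.75
= 2821.0


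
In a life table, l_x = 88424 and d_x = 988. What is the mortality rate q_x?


q_x = d_x / l_x
= 988 / 88424
= 0.0112


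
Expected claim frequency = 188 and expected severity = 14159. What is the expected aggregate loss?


E[S] = E[N] * E[X]
= 188 * 14159
= 2.6619e+06


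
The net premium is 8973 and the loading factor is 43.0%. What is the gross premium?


Gross = net * (1 + loading)
= 8973 * (1 + 0.43)
= 8973 * 1.43
= 12831.39


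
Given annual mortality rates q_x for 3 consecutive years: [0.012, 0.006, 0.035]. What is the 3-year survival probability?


p_k = 1 - q_k for each year
Survival = product of (1 - q_k)
= 0.988 * 0.994 * 0.965
= 0.9477


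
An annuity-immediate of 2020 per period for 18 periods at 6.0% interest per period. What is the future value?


FV = PMT * ((1+i)^n - 1) / i
= 2020 * ((1.06)^18 - 1) / 0.06
= 2020 * (2.854339 - 1) / 0.06
= 62429.4181


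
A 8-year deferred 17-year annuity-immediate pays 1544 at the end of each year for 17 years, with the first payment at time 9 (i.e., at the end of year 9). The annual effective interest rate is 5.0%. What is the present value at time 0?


PV at time 8 of the 17-year annuity-immediate:
a_n = 1544 * (1-(1+0.05)^(-17))/0.05 = 17407.1583
Discount back 8 years to time 0:
PV = 17407.1583 * (1+0.05)^(-8)
= 17407.1583 * 0.676839
= 11781.8499


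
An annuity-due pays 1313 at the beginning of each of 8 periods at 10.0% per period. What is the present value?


PV_due = PMT * (1-(1+i)^(-n))/i * (1+i)
PV_immediate = 7004.7581
PV_due = 7004.7581 * 1.1
= 7705.2339


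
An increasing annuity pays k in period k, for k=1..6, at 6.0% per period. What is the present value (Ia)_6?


(Ia)_n = sum_{k=1}^{n} k * v^k, v = 1/(1+i)
v = 0.943396
Sum computed term by term:
(Ia)_6 = 16.3767


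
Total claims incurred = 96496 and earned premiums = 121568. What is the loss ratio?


Loss ratio = claims / premiums
= 96496 / 121568
= 0.7938


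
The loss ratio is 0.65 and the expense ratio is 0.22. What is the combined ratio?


Combined ratio = loss ratio + expense ratio
= 0.65 + 0.22
= 0.87


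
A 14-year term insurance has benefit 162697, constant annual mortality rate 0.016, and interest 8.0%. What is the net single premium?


NSP = benefit * sum_{k=0}^{n-1} k_p_x * q * v^(k+1)
With constant q=0.016, v=0.925926
Sum = 0.121393
NSP = 162697 * 0.121393
= 19750.245


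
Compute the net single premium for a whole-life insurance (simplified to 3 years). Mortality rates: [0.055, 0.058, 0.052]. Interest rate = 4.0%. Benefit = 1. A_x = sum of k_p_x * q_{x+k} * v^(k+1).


v = 0.961538
Year 0: k_p_x=1.0, q=0.055, term=0.052885
Year 1: k_p_x=0.945, q=0.058, term=0.050675
Year 2: k_p_x=0.89019, q=0.052, term=0.041152
A_x = 0.1447


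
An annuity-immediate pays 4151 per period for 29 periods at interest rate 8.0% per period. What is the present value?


PV = PMT * (1 - (1+i)^(-n)) / i
= 4151 * (1 - (1+0.08)^(-29)) / 0.08
= 4151 * (1 - 0.107328) / 0.08
= 4151 * 11.158406
= 46318.5433


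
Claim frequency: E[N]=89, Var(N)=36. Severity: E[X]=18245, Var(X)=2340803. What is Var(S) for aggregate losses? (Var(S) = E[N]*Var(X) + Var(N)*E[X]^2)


Var(S) = E[N]*Var(X) + Var(N)*E[X]^2
= 89*2340803 + 36*18245^2
= 208331467 + 11983680900
= 1.2192e+10


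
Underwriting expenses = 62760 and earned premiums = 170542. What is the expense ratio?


Expense ratio = expenses / premiums
= 62760 / 170542
= 0.368


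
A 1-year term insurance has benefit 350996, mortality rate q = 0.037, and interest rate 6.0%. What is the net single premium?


NSP = benefit * q * v
v = 1/(1+i) = 0.943396
NSP = 350996 * 0.037 * 0.943396
= 12251.7472


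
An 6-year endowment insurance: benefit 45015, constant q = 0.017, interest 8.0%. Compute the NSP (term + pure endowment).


Term component = 3403.7046
Pure endowment = 6_p_x * v^6 * benefit = 0.902238 * 0.63017 * 45015 = 25593.8623
NSP = 28997.5668


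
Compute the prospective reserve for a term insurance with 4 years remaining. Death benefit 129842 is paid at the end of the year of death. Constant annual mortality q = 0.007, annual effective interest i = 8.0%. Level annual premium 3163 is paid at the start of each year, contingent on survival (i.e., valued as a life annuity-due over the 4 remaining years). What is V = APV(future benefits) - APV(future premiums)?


v = 1/(1+i) = 0.925926
APV(future benefits) per unit = sum_{k=0}^{3} k_p_x * q * v^(k+1) = 0.022958
APV(future benefits) = 129842 * 0.022958 = 2980.9205
Life annuity-due factor ä_{x:4} = sum_{k=0}^{3} k_p_x * v^k = 3.542101
APV(future premiums) = 3163 * 3.542101 = 11203.6646
V = 2980.9205 - 11203.6646
= -8222.7441


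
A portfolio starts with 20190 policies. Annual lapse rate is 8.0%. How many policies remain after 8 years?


remaining = initial * (1 - lapse)^years
= 20190 * (1 - 0.08)^8
= 20190 * 0.513219
= 10361.889


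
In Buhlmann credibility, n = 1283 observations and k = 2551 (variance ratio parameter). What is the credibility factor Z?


Z = n / (n + k)
= 1283 / (1283 + 2551)
= 1283 / 3834
= 0.3346


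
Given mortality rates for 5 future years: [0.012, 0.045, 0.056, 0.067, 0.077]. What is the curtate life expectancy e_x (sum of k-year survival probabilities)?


e_x = sum_{k=1}^{n} k_p_x
k_p_x values:
  1_p_x = 0.988
  2_p_x = 0.94354
  3_p_x = 0.890702
  4_p_x = 0.831025
  5_p_x = 0.767036
e_x = 4.4203


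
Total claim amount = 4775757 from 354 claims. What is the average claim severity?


severity = total / number
= 4775757 / 354
= 13490.839


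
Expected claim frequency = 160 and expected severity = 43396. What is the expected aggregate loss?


E[S] = E[N] * E[X]
= 160 * 43396
= 6.9434e+06


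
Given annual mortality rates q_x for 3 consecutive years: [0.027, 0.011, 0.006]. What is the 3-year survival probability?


p_k = 1 - q_k for each year
Survival = product of (1 - q_k)
= 0.973 * 0.989 * 0.994
= 0.9565


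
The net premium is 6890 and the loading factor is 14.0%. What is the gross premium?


Gross = net * (1 + loading)
= 6890 * (1 + 0.14)
= 6890 * 1.14
= 7854.6


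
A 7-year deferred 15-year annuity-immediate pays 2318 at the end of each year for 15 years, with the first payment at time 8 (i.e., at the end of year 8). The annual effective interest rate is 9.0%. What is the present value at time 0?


PV at time 7 of the 15-year annuity-immediate:
a_n = 2318 * (1-(1+0.09)^(-15))/0.09 = 18684.6758
Discount back 7 years to time 0:
PV = 18684.6758 * (1+0.09)^(-7)
= 18684.6758 * 0.547034
= 10221.1575


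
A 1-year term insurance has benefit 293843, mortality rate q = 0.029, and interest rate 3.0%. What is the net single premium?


NSP = benefit * q * v
v = 1/(1+i) = 0.970874
NSP = 293843 * 0.029 * 0.970874
= 8273.2495


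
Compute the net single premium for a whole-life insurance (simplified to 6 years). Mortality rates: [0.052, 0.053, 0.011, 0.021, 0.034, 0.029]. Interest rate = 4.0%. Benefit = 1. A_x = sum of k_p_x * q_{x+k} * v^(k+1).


v = 0.961538
Year 0: k_p_x=1.0, q=0.052, term=0.05
Year 1: k_p_x=0.948, q=0.053, term=0.046453
Year 2: k_p_x=0.897756, q=0.011, term=0.008779
Year 3: k_p_x=0.887881, q=0.021, term=0.015938
Year 4: k_p_x=0.869235, q=0.034, term=0.024291
Year 5: k_p_x=0.839681, q=0.029, term=0.019245
A_x = 0.1647


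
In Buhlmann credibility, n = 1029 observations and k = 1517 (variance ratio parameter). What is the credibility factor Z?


Z = n / (n + k)
= 1029 / (1029 + 1517)
= 1029 / 2546
= 0.4042


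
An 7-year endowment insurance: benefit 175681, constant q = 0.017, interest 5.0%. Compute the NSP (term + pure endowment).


Term component = 16479.5205
Pure endowment = 7_p_x * v^7 * benefit = 0.8869 * 0.710681 * 175681 = 110732.3014
NSP = 127211.8219


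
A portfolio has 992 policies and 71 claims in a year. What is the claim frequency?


frequency = claims / policies
= 71 / 992
= 0.0716


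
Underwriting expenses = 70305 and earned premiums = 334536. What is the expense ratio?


Expense ratio = expenses / premiums
= 70305 / 334536
= 0.2102


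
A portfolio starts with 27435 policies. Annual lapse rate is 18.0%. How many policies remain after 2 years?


remaining = initial * (1 - lapse)^years
= 27435 * (1 - 0.18)^2
= 27435 * 0.6724
= 18447.294


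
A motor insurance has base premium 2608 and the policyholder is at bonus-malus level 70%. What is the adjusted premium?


adjusted = base * BM_level / 100
= 2608 * 70 / 100
= 2608 * 0.7
= 1825.6


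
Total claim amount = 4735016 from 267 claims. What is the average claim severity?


severity = total / number
= 4735016 / 267
= 17734.1423


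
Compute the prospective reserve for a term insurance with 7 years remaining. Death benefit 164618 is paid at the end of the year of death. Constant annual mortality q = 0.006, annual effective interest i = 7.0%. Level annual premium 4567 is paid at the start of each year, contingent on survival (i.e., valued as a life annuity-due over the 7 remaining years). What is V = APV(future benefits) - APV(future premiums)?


v = 1/(1+i) = 0.934579
APV(future benefits) per unit = sum_{k=0}^{6} k_p_x * q * v^(k+1) = 0.031811
APV(future benefits) = 164618 * 0.031811 = 5236.667
Life annuity-due factor ä_{x:7} = sum_{k=0}^{6} k_p_x * v^k = 5.672966
APV(future premiums) = 4567 * 5.672966 = 25908.4349
V = 5236.667 - 25908.4349
= -20671.7679


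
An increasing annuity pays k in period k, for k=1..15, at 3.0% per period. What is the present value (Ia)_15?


(Ia)_n = sum_{k=1}^{n} k * v^k, v = 1/(1+i)
v = 0.970874
Sum computed term by term:
(Ia)_15 = 88.9381


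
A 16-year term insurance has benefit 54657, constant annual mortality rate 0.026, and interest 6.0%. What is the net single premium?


NSP = benefit * sum_{k=0}^{n-1} k_p_x * q * v^(k+1)
With constant q=0.026, v=0.943396
Sum = 0.224248
NSP = 54657 * 0.224248
= 12256.7425


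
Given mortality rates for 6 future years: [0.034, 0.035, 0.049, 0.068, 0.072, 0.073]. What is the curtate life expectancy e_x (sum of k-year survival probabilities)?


e_x = sum_{k=1}^{n} k_p_x
k_p_x values:
  1_p_x = 0.966
  2_p_x = 0.93219
  3_p_x = 0.886513
  4_p_x = 0.82623
  5_p_x = 0.766741
  6_p_x = 0.710769
e_x = 5.0884


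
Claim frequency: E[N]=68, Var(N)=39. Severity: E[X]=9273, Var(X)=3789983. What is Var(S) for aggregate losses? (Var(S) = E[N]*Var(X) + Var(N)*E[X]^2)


Var(S) = E[N]*Var(X) + Var(N)*E[X]^2
= 68*3789983 + 39*9273^2
= 257718844 + 3353552631
= 3.6113e+09


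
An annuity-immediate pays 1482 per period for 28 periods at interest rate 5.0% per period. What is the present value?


PV = PMT * (1 - (1+i)^(-n)) / i
= 1482 * (1 - (1+0.05)^(-28)) / 0.05
= 1482 * (1 - 0.255094) / 0.05
= 1482 * 14.898127
= 22079.0246


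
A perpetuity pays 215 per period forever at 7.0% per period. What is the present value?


PV = PMT / i
= 215 / 0.07
= 3071.4286


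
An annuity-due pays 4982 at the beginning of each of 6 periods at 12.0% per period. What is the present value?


PV_due = PMT * (1-(1+i)^(-n))/i * (1+i)
PV_immediate = 20483.0313
PV_due = 20483.0313 * 1.12
= 22940.995


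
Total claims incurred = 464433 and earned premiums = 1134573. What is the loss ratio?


Loss ratio = claims / premiums
= 464433 / 1134573
= 0.4093


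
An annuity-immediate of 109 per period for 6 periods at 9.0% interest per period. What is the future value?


FV = PMT * ((1+i)^n - 1) / i
= 109 * ((1.09)^6 - 1) / 0.09
= 109 * (1.6771 - 1) / 0.09
= 820.0435


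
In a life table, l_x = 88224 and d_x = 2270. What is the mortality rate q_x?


q_x = d_x / l_x
= 2270 / 88224
= 0.0257


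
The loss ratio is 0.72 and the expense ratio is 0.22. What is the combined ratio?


Combined ratio = loss ratio + expense ratio
= 0.72 + 0.22
= 0.94


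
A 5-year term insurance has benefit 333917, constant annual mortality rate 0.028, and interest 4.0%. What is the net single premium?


NSP = benefit * sum_{k=0}^{n-1} k_p_x * q * v^(k+1)
With constant q=0.028, v=0.961538
Sum = 0.118126
NSP = 333917 * 0.118126
= 39444.179


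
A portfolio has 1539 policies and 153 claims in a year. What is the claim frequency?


frequency = claims / policies
= 153 / 1539
= 0.0994


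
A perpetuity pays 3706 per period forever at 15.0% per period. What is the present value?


PV = PMT / i
= 3706 / 0.15
= 24706.6667


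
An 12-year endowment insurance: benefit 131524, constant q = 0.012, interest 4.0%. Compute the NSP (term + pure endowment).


Term component = 13950.8492
Pure endowment = 12_p_x * v^12 * benefit = 0.865134 * 0.624597 * 131524 = 71070.3202
NSP = 85021.1694


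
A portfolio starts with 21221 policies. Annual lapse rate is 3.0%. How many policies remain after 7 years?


remaining = initial * (1 - lapse)^years
= 21221 * (1 - 0.03)^7
= 21221 * 0.807983
= 17146.2039


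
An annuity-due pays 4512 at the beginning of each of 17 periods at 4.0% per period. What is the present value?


PV_due = PMT * (1-(1+i)^(-n))/i * (1+i)
PV_immediate = 54891.4979
PV_due = 54891.4979 * 1.04
= 57087.1578


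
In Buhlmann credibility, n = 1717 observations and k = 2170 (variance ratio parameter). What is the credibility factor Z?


Z = n / (n + k)
= 1717 / (1717 + 2170)
= 1717 / 3887
= 0.4417


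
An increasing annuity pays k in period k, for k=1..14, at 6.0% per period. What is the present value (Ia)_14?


(Ia)_n = sum_{k=1}^{n} k * v^k, v = 1/(1+i)
v = 0.943396
Sum computed term by term:
(Ia)_14 = 61.0078


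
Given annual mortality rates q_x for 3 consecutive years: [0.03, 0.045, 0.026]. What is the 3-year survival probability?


p_k = 1 - q_k for each year
Survival = product of (1 - q_k)
= 0.97 * 0.955 * 0.974
= 0.9023


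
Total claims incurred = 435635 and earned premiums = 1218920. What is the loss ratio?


Loss ratio = claims / premiums
= 435635 / 1218920
= 0.3574


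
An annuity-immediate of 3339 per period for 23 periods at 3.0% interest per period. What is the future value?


FV = PMT * ((1+i)^n - 1) / i
= 3339 * ((1.03)^23 - 1) / 0.03
= 3339 * (1.973587 - 1) / 0.03
= 108360.1787


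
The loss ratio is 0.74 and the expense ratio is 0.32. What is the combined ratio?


Combined ratio = loss ratio + expense ratio
= 0.74 + 0.32
= 1.06


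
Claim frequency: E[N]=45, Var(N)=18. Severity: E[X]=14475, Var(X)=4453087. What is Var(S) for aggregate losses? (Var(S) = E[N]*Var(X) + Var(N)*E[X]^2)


Var(S) = E[N]*Var(X) + Var(N)*E[X]^2
= 45*4453087 + 18*14475^2
= 200388915 + 3771461250
= 3.9719e+09


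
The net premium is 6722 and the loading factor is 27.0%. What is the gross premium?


Gross = net * (1 + loading)
= 6722 * (1 + 0.27)
= 6722 * 1.27
= 8536.94


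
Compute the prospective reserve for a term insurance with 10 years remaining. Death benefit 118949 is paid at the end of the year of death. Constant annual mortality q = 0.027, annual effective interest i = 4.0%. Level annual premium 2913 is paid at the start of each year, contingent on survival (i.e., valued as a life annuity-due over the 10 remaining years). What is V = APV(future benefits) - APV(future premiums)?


v = 1/(1+i) = 0.961538
APV(future benefits) per unit = sum_{k=0}^{9} k_p_x * q * v^(k+1) = 0.195931
APV(future benefits) = 118949 * 0.195931 = 23305.7858
Life annuity-due factor ä_{x:10} = sum_{k=0}^{9} k_p_x * v^k = 7.546968
APV(future premiums) = 2913 * 7.546968 = 21984.3189
V = 23305.7858 - 21984.3189
= 1321.4669


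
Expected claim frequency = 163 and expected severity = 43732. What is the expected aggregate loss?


E[S] = E[N] * E[X]
= 163 * 43732
= 7.1283e+06


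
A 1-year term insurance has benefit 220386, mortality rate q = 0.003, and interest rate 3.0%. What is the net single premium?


NSP = benefit * q * v
v = 1/(1+i) = 0.970874
NSP = 220386 * 0.003 * 0.970874
= 641.901


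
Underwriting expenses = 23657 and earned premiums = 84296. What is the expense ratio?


Expense ratio = expenses / premiums
= 23657 / 84296
= 0.2806


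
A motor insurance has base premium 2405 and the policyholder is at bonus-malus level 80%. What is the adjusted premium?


adjusted = base * BM_level / 100
= 2405 * 80 / 100
= 2405 * 0.8
= 1924.0


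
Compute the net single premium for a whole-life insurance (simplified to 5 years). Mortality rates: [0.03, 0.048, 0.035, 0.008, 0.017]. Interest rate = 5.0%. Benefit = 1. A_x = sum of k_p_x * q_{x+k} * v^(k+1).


v = 0.952381
Year 0: k_p_x=1.0, q=0.03, term=0.028571
Year 1: k_p_x=0.97, q=0.048, term=0.042231
Year 2: k_p_x=0.92344, q=0.035, term=0.02792
Year 3: k_p_x=0.89112, q=0.008, term=0.005865
Year 4: k_p_x=0.883991, q=0.017, term=0.011775
A_x = 0.1164


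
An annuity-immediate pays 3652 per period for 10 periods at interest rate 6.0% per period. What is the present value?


PV = PMT * (1 - (1+i)^(-n)) / i
= 3652 * (1 - (1+0.06)^(-10)) / 0.06
= 3652 * (1 - 0.558395) / 0.06
= 3652 * 7.360087
= 26879.0379


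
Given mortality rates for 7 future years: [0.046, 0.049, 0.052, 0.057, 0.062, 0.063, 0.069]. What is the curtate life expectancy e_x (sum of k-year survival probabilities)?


e_x = sum_{k=1}^{n} k_p_x
k_p_x values:
  1_p_x = 0.954
  2_p_x = 0.907254
  3_p_x = 0.860077
  4_p_x = 0.811052
  5_p_x = 0.760767
  6_p_x = 0.712839
  7_p_x = 0.663653
e_x = 5.6696


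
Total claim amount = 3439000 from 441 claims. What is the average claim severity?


severity = total / number
= 3439000 / 441
= 7798.1859


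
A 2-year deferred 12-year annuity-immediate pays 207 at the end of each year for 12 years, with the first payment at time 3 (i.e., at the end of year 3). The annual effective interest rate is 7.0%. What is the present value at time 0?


PV at time 2 of the 12-year annuity-immediate:
a_n = 207 * (1-(1+0.07)^(-12))/0.07 = 1644.1361
Discount back 2 years to time 0:
PV = 1644.1361 * (1+0.07)^(-2)
= 1644.1361 * 0.873439
= 1436.0521


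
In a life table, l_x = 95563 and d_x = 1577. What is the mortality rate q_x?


q_x = d_x / l_x
= 1577 / 95563
= 0.0165


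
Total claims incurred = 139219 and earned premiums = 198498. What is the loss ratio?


Loss ratio = claims / premiums
= 139219 / 198498
= 0.7014


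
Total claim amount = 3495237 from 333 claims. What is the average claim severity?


severity = total / number
= 3495237 / 333
= 10496.2072


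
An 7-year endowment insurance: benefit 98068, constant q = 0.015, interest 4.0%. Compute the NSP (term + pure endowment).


Term component = 8461.6113
Pure endowment = 7_p_x * v^7 * benefit = 0.899609 * 0.759918 * 98068 = 67042.0919
NSP = 75503.7032


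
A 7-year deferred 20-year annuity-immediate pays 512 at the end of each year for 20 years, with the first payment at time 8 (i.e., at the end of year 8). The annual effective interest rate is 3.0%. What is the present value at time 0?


PV at time 7 of the 20-year annuity-immediate:
a_n = 512 * (1-(1+0.03)^(-20))/0.03 = 7617.2671
Discount back 7 years to time 0:
PV = 7617.2671 * (1+0.03)^(-7)
= 7617.2671 * 0.813092
= 6193.5352


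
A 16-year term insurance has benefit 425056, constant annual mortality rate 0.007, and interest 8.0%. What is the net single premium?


NSP = benefit * sum_{k=0}^{n-1} k_p_x * q * v^(k+1)
With constant q=0.007, v=0.925926
Sum = 0.059471
NSP = 425056 * 0.059471
= 25278.5119


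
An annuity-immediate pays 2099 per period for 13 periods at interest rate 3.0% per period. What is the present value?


PV = PMT * (1 - (1+i)^(-n)) / i
= 2099 * (1 - (1+0.03)^(-13)) / 0.03
= 2099 * (1 - 0.680951) / 0.03
= 2099 * 10.634955
= 22322.7712


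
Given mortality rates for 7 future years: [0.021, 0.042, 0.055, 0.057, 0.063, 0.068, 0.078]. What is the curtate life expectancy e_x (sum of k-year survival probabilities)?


e_x = sum_{k=1}^{n} k_p_x
k_p_x values:
  1_p_x = 0.979
  2_p_x = 0.937882
  3_p_x = 0.886298
  4_p_x = 0.835779
  5_p_x = 0.783125
  6_p_x = 0.729873
  7_p_x = 0.672943
e_x = 5.8249


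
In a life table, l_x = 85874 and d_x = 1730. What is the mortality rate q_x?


q_x = d_x / l_x
= 1730 / 85874
= 0.0201


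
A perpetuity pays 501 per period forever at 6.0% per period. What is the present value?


PV = PMT / i
= 501 / 0.06
= 8350.0


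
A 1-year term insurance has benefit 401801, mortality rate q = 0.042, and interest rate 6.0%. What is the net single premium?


NSP = benefit * q * v
v = 1/(1+i) = 0.943396
NSP = 401801 * 0.042 * 0.943396
= 15920.417


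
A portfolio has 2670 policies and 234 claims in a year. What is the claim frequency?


frequency = claims / policies
= 234 / 2670
= 0.0876


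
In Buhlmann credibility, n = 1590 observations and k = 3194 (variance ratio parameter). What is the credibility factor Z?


Z = n / (n + k)
= 1590 / (1590 + 3194)
= 1590 / 4784
= 0.3324
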